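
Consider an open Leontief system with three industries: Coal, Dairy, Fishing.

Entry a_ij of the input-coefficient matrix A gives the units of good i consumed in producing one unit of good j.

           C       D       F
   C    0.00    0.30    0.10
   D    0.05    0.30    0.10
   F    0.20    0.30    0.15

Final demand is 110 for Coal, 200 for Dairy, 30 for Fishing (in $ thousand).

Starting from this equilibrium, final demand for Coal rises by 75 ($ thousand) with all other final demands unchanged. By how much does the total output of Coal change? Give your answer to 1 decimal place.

I − A =
  [   1.00    -0.30    -0.10]
  [  -0.05     0.70    -0.10]
  [  -0.20    -0.30     0.85]
Cofactors of I−A, C_ij = (−1)^(i+j)·(minor ij) (rows/columns in the sector order above):
  C_11 = (0.70)(0.85) − (-0.10)(-0.30) = 0.5650
  C_12 = −[(-0.05)(0.85) − (-0.10)(-0.20)] = 0.0625
  C_13 = (-0.05)(-0.30) − (0.70)(-0.20) = 0.1550
  C_21 = −[(-0.30)(0.85) − (-0.10)(-0.30)] = 0.2850
  C_22 = (1.00)(0.85) − (-0.10)(-0.20) = 0.8300
  C_23 = −[(1.00)(-0.30) − (-0.30)(-0.20)] = 0.3600
  C_31 = (-0.30)(-0.10) − (-0.10)(0.70) = 0.1000
  C_32 = −[(1.00)(-0.10) − (-0.10)(-0.05)] = 0.1050
  C_33 = (1.00)(0.70) − (-0.30)(-0.05) = 0.6850
det(I−A) = Σ_j (I−A)_1j·C_1j = (1.00)(0.5650) + (-0.30)(0.0625) + (-0.10)(0.1550) = 0.53075
adj(I−A) = Cᵀ =
  [ 0.5650   0.2850   0.1000]
  [ 0.0625   0.8300   0.1050]
  [ 0.1550   0.3600   0.6850]
(I − A)⁻¹ = adj(I−A) / det(I−A) ≈
  [   1.0645     0.5370     0.1884]
  [   0.1178     1.5638     0.1978]
  [   0.2920     0.6783     1.2906]
Δx = (I − A)⁻¹ Δd with Δd having +75 in the Coal component and 0 elsewhere.
So Δx_C = L_CC · (+75), where L_CC = adj(I−A)_CC / det(I−A) = 0.5650 / 0.53075.
Δx_C = 0.5650 × (+75) / 0.53075 = 42.375 / 0.53075 ≈ 79.8.

Δx_C = 79.8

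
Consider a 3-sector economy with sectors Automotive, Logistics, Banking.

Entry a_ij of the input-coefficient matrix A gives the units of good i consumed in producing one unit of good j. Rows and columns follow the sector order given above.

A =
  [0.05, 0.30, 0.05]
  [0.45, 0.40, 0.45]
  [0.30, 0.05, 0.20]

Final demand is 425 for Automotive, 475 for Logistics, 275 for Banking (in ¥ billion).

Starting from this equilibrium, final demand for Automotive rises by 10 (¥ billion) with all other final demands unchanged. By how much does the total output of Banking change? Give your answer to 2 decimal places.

I − A =
  [   0.95    -0.30    -0.05]
  [  -0.45     0.60    -0.45]
  [  -0.30    -0.05     0.80]
Cofactors of I−A, C_ij = (−1)^(i+j)·(minor ij) (rows/columns in the sector order above):
  C_11 = (0.60)(0.80) − (-0.45)(-0.05) = 0.4575
  C_12 = −[(-0.45)(0.80) − (-0.45)(-0.30)] = 0.4950
  C_13 = (-0.45)(-0.05) − (0.60)(-0.30) = 0.2025
  C_21 = −[(-0.30)(0.80) − (-0.05)(-0.05)] = 0.2425
  C_22 = (0.95)(0.80) − (-0.05)(-0.30) = 0.7450
  C_23 = −[(0.95)(-0.05) − (-0.30)(-0.30)] = 0.1375
  C_31 = (-0.30)(-0.45) − (-0.05)(0.60) = 0.1650
  C_32 = −[(0.95)(-0.45) − (-0.05)(-0.45)] = 0.4500
  C_33 = (0.95)(0.60) − (-0.30)(-0.45) = 0.4350
det(I−A) = Σ_j (I−A)_1j·C_1j = (0.95)(0.4575) + (-0.30)(0.4950) + (-0.05)(0.2025) = 0.2760
adj(I−A) = Cᵀ =
  [ 0.4575   0.2425   0.1650]
  [ 0.4950   0.7450   0.4500]
  [ 0.2025   0.1375   0.4350]
(I − A)⁻¹ = adj(I−A) / det(I−A) ≈
  [   1.6576     0.8786     0.5978]
  [   1.7935     2.6993     1.6304]
  [   0.7337     0.4982     1.5761]
Δx = (I − A)⁻¹ Δd with Δd having +10 in the Automotive component and 0 elsewhere.
So Δx_3 = L_31 · (+10), where L_31 = adj(I−A)_31 / det(I−A) = 0.2025 / 0.2760.
Δx_3 = 0.2025 × (+10) / 0.2760 = 2.025 / 0.2760 ≈ 7.34.

Δx_3 = 7.34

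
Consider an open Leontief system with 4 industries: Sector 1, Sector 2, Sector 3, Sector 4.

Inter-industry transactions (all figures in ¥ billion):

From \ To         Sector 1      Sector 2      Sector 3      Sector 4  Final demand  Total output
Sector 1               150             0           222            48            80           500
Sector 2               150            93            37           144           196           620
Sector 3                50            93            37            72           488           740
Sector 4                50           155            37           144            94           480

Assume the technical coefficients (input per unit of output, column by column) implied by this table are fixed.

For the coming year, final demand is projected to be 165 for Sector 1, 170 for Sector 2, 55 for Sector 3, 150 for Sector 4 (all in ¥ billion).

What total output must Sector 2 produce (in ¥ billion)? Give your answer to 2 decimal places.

x_2 = 533.11

Technical coefficients a_ij = z_ij / X_j:
  a_11 = 150/500 = 0.30, a_21 = 150/500 = 0.30, a_31 = 50/500 = 0.10, a_41 = 50/500 = 0.10
  a_12 = 0/620 = 0.00, a_22 = 93/620 = 0.15, a_32 = 93/620 = 0.15, a_42 = 155/620 = 0.25
  a_13 = 222/740 = 0.30, a_23 = 37/740 = 0.05, a_33 = 37/740 = 0.05, a_43 = 37/740 = 0.05
  a_14 = 48/480 = 0.10, a_24 = 144/480 = 0.30, a_34 = 72/480 = 0.15, a_44 = 144/480 = 0.30
I − A =
  [   0.70     0.00    -0.30    -0.10]
  [  -0.30     0.85    -0.05    -0.30]
  [  -0.10    -0.15     0.95    -0.15]
  [  -0.10    -0.25    -0.05     0.70]
Compute the cofactors C_ij = (−1)^(i+j)·(3×3 minor ij) of I−A; the adjugate is their transpose:
adj(I−A) = Cᵀ =
  [ 0.47825   0.06725   0.16150   0.13175]
  [ 0.23150   0.42475   0.10800   0.23825]
  [ 0.11200   0.10075   0.34800   0.13375]
  [ 0.15900   0.16850   0.08650   0.52100]
det(I−A) = Σ_j (I−A)_1j·C_1j = (0.70)(0.47825) + (0.00)(0.23150) + (-0.30)(0.11200) + (-0.10)(0.15900) = 0.285275
(I − A)⁻¹ = adj(I−A) / det(I−A) ≈
  [   1.6765     0.2357     0.5661     0.4618]
  [   0.8115     1.4889     0.3786     0.8352]
  [   0.3926     0.3532     1.2199     0.4688]
  [   0.5574     0.5907     0.3032     1.8263]
x = (I − A)⁻¹ d = adj(I−A)·d / det(I−A), with det(I−A) = 0.285275:
  x_1 = (0.47825·165 + 0.06725·170 + 0.16150·55 + 0.13175·150) / 0.285275 = 118.98875 / 0.285275 ≈ 417.10
  x_2 = (0.23150·165 + 0.42475·170 + 0.10800·55 + 0.23825·150) / 0.285275 = 152.0825 / 0.285275 ≈ 533.11
  x_3 = (0.11200·165 + 0.10075·170 + 0.34800·55 + 0.13375·150) / 0.285275 = 74.81 / 0.285275 ≈ 262.24
  x_4 = (0.15900·165 + 0.16850·170 + 0.08650·55 + 0.52100·150) / 0.285275 = 137.7875 / 0.285275 ≈ 483.00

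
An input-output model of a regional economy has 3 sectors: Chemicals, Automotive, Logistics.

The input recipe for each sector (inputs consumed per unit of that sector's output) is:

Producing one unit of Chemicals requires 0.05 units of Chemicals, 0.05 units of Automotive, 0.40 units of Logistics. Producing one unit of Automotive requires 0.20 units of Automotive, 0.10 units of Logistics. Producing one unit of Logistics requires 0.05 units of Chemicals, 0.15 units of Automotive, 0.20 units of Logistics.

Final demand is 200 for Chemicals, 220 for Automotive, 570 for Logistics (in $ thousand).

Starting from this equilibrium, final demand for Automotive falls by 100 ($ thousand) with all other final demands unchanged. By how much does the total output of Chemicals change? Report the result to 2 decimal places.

I − A =
  [   0.95     0.00    -0.05]
  [  -0.05     0.80    -0.15]
  [  -0.40    -0.10     0.80]
Cofactors of I−A, C_ij = (−1)^(i+j)·(minor ij) (rows/columns in the sector order above):
  C_11 = (0.80)(0.80) − (-0.15)(-0.10) = 0.6250
  C_12 = −[(-0.05)(0.80) − (-0.15)(-0.40)] = 0.1000
  C_13 = (-0.05)(-0.10) − (0.80)(-0.40) = 0.3250
  C_21 = −[(0.00)(0.80) − (-0.05)(-0.10)] = 0.0050
  C_22 = (0.95)(0.80) − (-0.05)(-0.40) = 0.7400
  C_23 = −[(0.95)(-0.10) − (0.00)(-0.40)] = 0.0950
  C_31 = (0.00)(-0.15) − (-0.05)(0.80) = 0.0400
  C_32 = −[(0.95)(-0.15) − (-0.05)(-0.05)] = 0.1450
  C_33 = (0.95)(0.80) − (0.00)(-0.05) = 0.7600
det(I−A) = Σ_j (I−A)_1j·C_1j = (0.95)(0.6250) + (0.00)(0.1000) + (-0.05)(0.3250) = 0.5775
adj(I−A) = Cᵀ =
  [ 0.6250   0.0050   0.0400]
  [ 0.1000   0.7400   0.1450]
  [ 0.3250   0.0950   0.7600]
(I − A)⁻¹ = adj(I−A) / det(I−A) ≈
  [   1.0823     0.0087     0.0693]
  [   0.1732     1.2814     0.2511]
  [   0.5628     0.1645     1.3160]
Δx = (I − A)⁻¹ Δd with Δd having -100 in the Automotive component and 0 elsewhere.
So Δx_1 = L_12 · (-100), where L_12 = adj(I−A)_12 / det(I−A) = 0.0050 / 0.5775.
Δx_1 = 0.0050 × (-100) / 0.5775 = -0.50 / 0.5775 ≈ -0.87.

Δx_1 = -0.87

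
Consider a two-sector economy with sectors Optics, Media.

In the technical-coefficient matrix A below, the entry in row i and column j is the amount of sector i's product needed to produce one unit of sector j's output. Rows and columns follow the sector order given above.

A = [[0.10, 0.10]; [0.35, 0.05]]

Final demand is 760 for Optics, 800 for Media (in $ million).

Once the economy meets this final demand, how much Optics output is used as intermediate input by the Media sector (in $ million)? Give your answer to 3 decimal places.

z_OM = 120.244

I − A =
  [   0.90    -0.10]
  [  -0.35     0.95]
det(I−A) = (0.90)(0.95) − (-0.10)(-0.35) = 0.8200
adj(I−A) = [[0.95, 0.10], [0.35, 0.90]]
(I − A)⁻¹ = adj(I−A) / det(I−A) ≈
  [   1.1585     0.1220]
  [   0.4268     1.0976]
First solve x = (I − A)⁻¹ d = adj(I−A)·d / det(I−A); in particular x_M = (0.35·760 + 0.90·800) / 0.8200 = 986.00 / 0.8200 ≈ 1202.43902.
Intermediate flow from O to M: z_OM = a_OM · x_M = 0.10 × 986.00 / 0.8200 = 98.60 / 0.8200 ≈ 120.244.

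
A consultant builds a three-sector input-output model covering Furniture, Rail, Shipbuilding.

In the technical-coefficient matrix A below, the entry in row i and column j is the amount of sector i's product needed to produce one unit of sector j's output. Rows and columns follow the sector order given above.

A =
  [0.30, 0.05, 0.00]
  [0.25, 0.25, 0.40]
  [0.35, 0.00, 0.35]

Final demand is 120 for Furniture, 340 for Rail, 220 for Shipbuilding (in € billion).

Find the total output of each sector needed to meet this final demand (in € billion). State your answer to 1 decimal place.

I − A =
  [   0.70    -0.05     0.00]
  [  -0.25     0.75    -0.40]
  [  -0.35     0.00     0.65]
Cofactors of I−A, C_ij = (−1)^(i+j)·(minor ij) (rows/columns in the sector order above):
  C_11 = (0.75)(0.65) − (-0.40)(0.00) = 0.4875
  C_12 = −[(-0.25)(0.65) − (-0.40)(-0.35)] = 0.3025
  C_13 = (-0.25)(0.00) − (0.75)(-0.35) = 0.2625
  C_21 = −[(-0.05)(0.65) − (0.00)(0.00)] = 0.0325
  C_22 = (0.70)(0.65) − (0.00)(-0.35) = 0.4550
  C_23 = −[(0.70)(0.00) − (-0.05)(-0.35)] = 0.0175
  C_31 = (-0.05)(-0.40) − (0.00)(0.75) = 0.0200
  C_32 = −[(0.70)(-0.40) − (0.00)(-0.25)] = 0.2800
  C_33 = (0.70)(0.75) − (-0.05)(-0.25) = 0.5125
det(I−A) = Σ_j (I−A)_1j·C_1j = (0.70)(0.4875) + (-0.05)(0.3025) + (0.00)(0.2625) = 0.326125
adj(I−A) = Cᵀ =
  [ 0.4875   0.0325   0.0200]
  [ 0.3025   0.4550   0.2800]
  [ 0.2625   0.0175   0.5125]
(I − A)⁻¹ = adj(I−A) / det(I−A) ≈
  [   1.4948     0.0997     0.0613]
  [   0.9276     1.3952     0.8586]
  [   0.8049     0.0537     1.5715]
x = (I − A)⁻¹ d = adj(I−A)·d / det(I−A), with det(I−A) = 0.326125:
  x_1 = (0.4875·120 + 0.0325·340 + 0.0200·220) / 0.326125 = 73.95 / 0.326125 ≈ 226.8
  x_2 = (0.3025·120 + 0.4550·340 + 0.2800·220) / 0.326125 = 252.60 / 0.326125 ≈ 774.5
  x_3 = (0.2625·120 + 0.0175·340 + 0.5125·220) / 0.326125 = 150.20 / 0.326125 ≈ 460.6

x_1 = 226.8, x_2 = 774.5, x_3 = 460.6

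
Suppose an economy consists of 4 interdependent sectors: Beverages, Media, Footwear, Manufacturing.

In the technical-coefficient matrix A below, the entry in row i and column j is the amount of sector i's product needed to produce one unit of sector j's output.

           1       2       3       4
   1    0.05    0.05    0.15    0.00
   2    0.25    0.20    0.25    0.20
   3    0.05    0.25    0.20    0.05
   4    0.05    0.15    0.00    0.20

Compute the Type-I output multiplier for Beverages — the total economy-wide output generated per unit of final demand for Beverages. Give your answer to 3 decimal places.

I − A =
  [   0.95    -0.05    -0.15     0.00]
  [  -0.25     0.80    -0.25    -0.20]
  [  -0.05    -0.25     0.80    -0.05]
  [  -0.05    -0.15     0.00     0.80]
Compute the cofactors C_ij = (−1)^(i+j)·(3×3 minor ij) of I−A; the adjugate is their transpose:
adj(I−A) = Cᵀ =
  [ 0.436125   0.063125   0.101500   0.022125]
  [ 0.178625   0.601625   0.221500   0.164250]
  [ 0.086875   0.199250   0.569000   0.085375]
  [ 0.060750   0.116750   0.047875   0.522625]
det(I−A) = Σ_j (I−A)_1j·C_1j = (0.95)(0.436125) + (-0.05)(0.178625) + (-0.15)(0.086875) + (0.00)(0.060750) = 0.39235625
(I − A)⁻¹ = adj(I−A) / det(I−A) ≈
  [   1.1116     0.1609     0.2587     0.0564]
  [   0.4553     1.5334     0.5645     0.4186]
  [   0.2214     0.5078     1.4502     0.2176]
  [   0.1548     0.2976     0.1220     1.3320]
The output multiplier for sector j is the column-j sum of the Leontief inverse (I − A)⁻¹ = adj(I−A) / det(I−A).
Column 1 of adj(I−A): (0.436125, 0.178625, 0.086875, 0.060750); det(I−A) = 0.39235625.
m_1 = (0.436125 + 0.178625 + 0.086875 + 0.060750) / 0.39235625 = 0.762375 / 0.39235625 ≈ 1.943.

m_1 = 1.943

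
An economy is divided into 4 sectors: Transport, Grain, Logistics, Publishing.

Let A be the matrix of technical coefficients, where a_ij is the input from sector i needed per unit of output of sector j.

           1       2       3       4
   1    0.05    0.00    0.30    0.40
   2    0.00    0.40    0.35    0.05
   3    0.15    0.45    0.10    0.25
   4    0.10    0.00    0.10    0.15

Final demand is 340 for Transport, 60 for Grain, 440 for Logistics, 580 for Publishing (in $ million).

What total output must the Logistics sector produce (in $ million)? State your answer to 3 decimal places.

I − A =
  [   0.95     0.00    -0.30    -0.40]
  [   0.00     0.60    -0.35    -0.05]
  [  -0.15    -0.45     0.90    -0.25]
  [  -0.10     0.00    -0.10     0.85]
Compute the cofactors C_ij = (−1)^(i+j)·(3×3 minor ij) of I−A; the adjugate is their transpose:
adj(I−A) = Cᵀ =
  [ 0.307875   0.132750   0.177000   0.204750]
  [ 0.058625   0.615250   0.274875   0.144625]
  [ 0.093750   0.345375   0.460500   0.199875]
  [ 0.047250   0.056250   0.075000   0.336375]
det(I−A) = Σ_j (I−A)_1j·C_1j = (0.95)(0.307875) + (0.00)(0.058625) + (-0.30)(0.093750) + (-0.40)(0.047250) = 0.24545625
(I − A)⁻¹ = adj(I−A) / det(I−A) ≈
  [   1.2543     0.5408     0.7211     0.8342]
  [   0.2388     2.5066     1.1199     0.5892]
  [   0.3819     1.4071     1.8761     0.8143]
  [   0.1925     0.2292     0.3056     1.3704]
x = (I − A)⁻¹ d = adj(I−A)·d / det(I−A), with det(I−A) = 0.24545625:
  x_1 = (0.307875·340 + 0.132750·60 + 0.177000·440 + 0.204750·580) / 0.24545625 = 309.2775 / 0.24545625 ≈ 1260.011
  x_2 = (0.058625·340 + 0.615250·60 + 0.274875·440 + 0.144625·580) / 0.24545625 = 261.675 / 0.24545625 ≈ 1066.076
  x_3 = (0.093750·340 + 0.345375·60 + 0.460500·440 + 0.199875·580) / 0.24545625 = 371.145 / 0.24545625 ≈ 1512.062
  x_4 = (0.047250·340 + 0.056250·60 + 0.075000·440 + 0.336375·580) / 0.24545625 = 247.5375 / 0.24545625 ≈ 1008.479

x_3 = 1512.062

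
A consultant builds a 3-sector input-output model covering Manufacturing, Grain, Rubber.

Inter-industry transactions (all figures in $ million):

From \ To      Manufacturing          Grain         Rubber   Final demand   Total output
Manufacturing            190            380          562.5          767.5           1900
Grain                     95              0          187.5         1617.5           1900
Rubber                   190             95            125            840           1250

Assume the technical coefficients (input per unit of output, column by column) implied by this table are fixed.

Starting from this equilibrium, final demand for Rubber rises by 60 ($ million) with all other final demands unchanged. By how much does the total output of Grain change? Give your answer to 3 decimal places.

Δx_G = 12.682

Technical coefficients a_ij = z_ij / X_j:
  a_MM = 190/1900 = 0.10, a_GM = 95/1900 = 0.05, a_RM = 190/1900 = 0.10
  a_MG = 380/1900 = 0.20, a_GG = 0/1900 = 0.00, a_RG = 95/1900 = 0.05
  a_MR = 562.5/1250 = 0.45, a_GR = 187.5/1250 = 0.15, a_RR = 125/1250 = 0.10
I − A =
  [   0.90    -0.20    -0.45]
  [  -0.05     1.00    -0.15]
  [  -0.10    -0.05     0.90]
Cofactors of I−A, C_ij = (−1)^(i+j)·(minor ij) (rows/columns in the sector order above):
  C_11 = (1.00)(0.90) − (-0.15)(-0.05) = 0.8925
  C_12 = −[(-0.05)(0.90) − (-0.15)(-0.10)] = 0.0600
  C_13 = (-0.05)(-0.05) − (1.00)(-0.10) = 0.1025
  C_21 = −[(-0.20)(0.90) − (-0.45)(-0.05)] = 0.2025
  C_22 = (0.90)(0.90) − (-0.45)(-0.10) = 0.7650
  C_23 = −[(0.90)(-0.05) − (-0.20)(-0.10)] = 0.0650
  C_31 = (-0.20)(-0.15) − (-0.45)(1.00) = 0.4800
  C_32 = −[(0.90)(-0.15) − (-0.45)(-0.05)] = 0.1575
  C_33 = (0.90)(1.00) − (-0.20)(-0.05) = 0.8900
det(I−A) = Σ_j (I−A)_1j·C_1j = (0.90)(0.8925) + (-0.20)(0.0600) + (-0.45)(0.1025) = 0.745125
adj(I−A) = Cᵀ =
  [ 0.8925   0.2025   0.4800]
  [ 0.0600   0.7650   0.1575]
  [ 0.1025   0.0650   0.8900]
(I − A)⁻¹ = adj(I−A) / det(I−A) ≈
  [   1.1978     0.2718     0.6442]
  [   0.0805     1.0267     0.2114]
  [   0.1376     0.0872     1.1944]
Δx = (I − A)⁻¹ Δd with Δd having +60 in the Rubber component and 0 elsewhere.
So Δx_G = L_GR · (+60), where L_GR = adj(I−A)_GR / det(I−A) = 0.1575 / 0.745125.
Δx_G = 0.1575 × (+60) / 0.745125 = 9.45 / 0.745125 ≈ 12.682.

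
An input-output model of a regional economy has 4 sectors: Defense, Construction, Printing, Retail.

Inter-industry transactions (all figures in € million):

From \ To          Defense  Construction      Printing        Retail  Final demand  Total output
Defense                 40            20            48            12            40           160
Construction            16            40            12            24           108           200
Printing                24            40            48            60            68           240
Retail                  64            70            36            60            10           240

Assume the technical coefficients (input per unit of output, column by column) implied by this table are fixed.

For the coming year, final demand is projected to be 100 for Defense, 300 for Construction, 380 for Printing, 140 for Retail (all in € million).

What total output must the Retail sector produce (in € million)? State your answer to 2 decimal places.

Technical coefficients a_ij = z_ij / X_j:
  a_DD = 40/160 = 0.25, a_CD = 16/160 = 0.10, a_PD = 24/160 = 0.15, a_RD = 64/160 = 0.40
  a_DC = 20/200 = 0.10, a_CC = 40/200 = 0.20, a_PC = 40/200 = 0.20, a_RC = 70/200 = 0.35
  a_DP = 48/240 = 0.20, a_CP = 12/240 = 0.05, a_PP = 48/240 = 0.20, a_RP = 36/240 = 0.15
  a_DR = 12/240 = 0.05, a_CR = 24/240 = 0.10, a_PR = 60/240 = 0.25, a_RR = 60/240 = 0.25
I − A =
  [   0.75    -0.10    -0.20    -0.05]
  [  -0.10     0.80    -0.05    -0.10]
  [  -0.15    -0.20     0.80    -0.25]
  [  -0.40    -0.35    -0.15     0.75]
Compute the cofactors C_ij = (−1)^(i+j)·(3×3 minor ij) of I−A; the adjugate is their transpose:
adj(I−A) = Cᵀ =
  [ 0.407125   0.119250   0.125125   0.084750]
  [ 0.101125   0.362250   0.062125   0.075750]
  [ 0.196500   0.198000   0.394500   0.171000]
  [ 0.303625   0.272250   0.174625   0.435750]
det(I−A) = Σ_j (I−A)_1j·C_1j = (0.75)(0.407125) + (-0.10)(0.101125) + (-0.20)(0.196500) + (-0.05)(0.303625) = 0.24075
(I − A)⁻¹ = adj(I−A) / det(I−A) ≈
  [   1.6911     0.4953     0.5197     0.3520]
  [   0.4200     1.5047     0.2580     0.3146]
  [   0.8162     0.8224     1.6386     0.7103]
  [   1.2612     1.1308     0.7253     1.8100]
x = (I − A)⁻¹ d = adj(I−A)·d / det(I−A), with det(I−A) = 0.24075:
  x_D = (0.407125·100 + 0.119250·300 + 0.125125·380 + 0.084750·140) / 0.24075 = 135.90 / 0.24075 ≈ 564.49
  x_C = (0.101125·100 + 0.362250·300 + 0.062125·380 + 0.075750·140) / 0.24075 = 153.00 / 0.24075 ≈ 635.51
  x_P = (0.196500·100 + 0.198000·300 + 0.394500·380 + 0.171000·140) / 0.24075 = 252.90 / 0.24075 ≈ 1050.47
  x_R = (0.303625·100 + 0.272250·300 + 0.174625·380 + 0.435750·140) / 0.24075 = 239.40 / 0.24075 ≈ 994.39

x_R = 994.39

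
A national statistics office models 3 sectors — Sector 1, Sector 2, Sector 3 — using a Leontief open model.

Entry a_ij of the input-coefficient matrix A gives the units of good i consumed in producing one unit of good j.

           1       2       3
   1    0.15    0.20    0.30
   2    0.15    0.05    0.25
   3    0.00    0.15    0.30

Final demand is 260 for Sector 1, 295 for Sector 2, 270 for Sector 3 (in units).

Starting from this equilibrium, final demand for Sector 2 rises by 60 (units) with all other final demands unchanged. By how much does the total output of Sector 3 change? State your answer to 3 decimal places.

Δx_3 = 15.130

I − A =
  [   0.85    -0.20    -0.30]
  [  -0.15     0.95    -0.25]
  [   0.00    -0.15     0.70]
Cofactors of I−A, C_ij = (−1)^(i+j)·(minor ij) (rows/columns in the sector order above):
  C_11 = (0.95)(0.70) − (-0.25)(-0.15) = 0.6275
  C_12 = −[(-0.15)(0.70) − (-0.25)(0.00)] = 0.1050
  C_13 = (-0.15)(-0.15) − (0.95)(0.00) = 0.0225
  C_21 = −[(-0.20)(0.70) − (-0.30)(-0.15)] = 0.1850
  C_22 = (0.85)(0.70) − (-0.30)(0.00) = 0.5950
  C_23 = −[(0.85)(-0.15) − (-0.20)(0.00)] = 0.1275
  C_31 = (-0.20)(-0.25) − (-0.30)(0.95) = 0.3350
  C_32 = −[(0.85)(-0.25) − (-0.30)(-0.15)] = 0.2575
  C_33 = (0.85)(0.95) − (-0.20)(-0.15) = 0.7775
det(I−A) = Σ_j (I−A)_1j·C_1j = (0.85)(0.6275) + (-0.20)(0.1050) + (-0.30)(0.0225) = 0.505625
adj(I−A) = Cᵀ =
  [ 0.6275   0.1850   0.3350]
  [ 0.1050   0.5950   0.2575]
  [ 0.0225   0.1275   0.7775]
(I − A)⁻¹ = adj(I−A) / det(I−A) ≈
  [   1.2410     0.3659     0.6625]
  [   0.2077     1.1768     0.5093]
  [   0.0445     0.2522     1.5377]
Δx = (I − A)⁻¹ Δd with Δd having +60 in the Sector 2 component and 0 elsewhere.
So Δx_3 = L_32 · (+60), where L_32 = adj(I−A)_32 / det(I−A) = 0.1275 / 0.505625.
Δx_3 = 0.1275 × (+60) / 0.505625 = 7.65 / 0.505625 ≈ 15.130.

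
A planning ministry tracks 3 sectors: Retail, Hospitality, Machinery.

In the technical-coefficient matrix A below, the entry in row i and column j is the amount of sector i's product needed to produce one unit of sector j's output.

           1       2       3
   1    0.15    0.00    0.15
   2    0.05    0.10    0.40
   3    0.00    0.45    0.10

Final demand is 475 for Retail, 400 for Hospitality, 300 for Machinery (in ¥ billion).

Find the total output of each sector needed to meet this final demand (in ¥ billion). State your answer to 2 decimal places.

I − A =
  [   0.85     0.00    -0.15]
  [  -0.05     0.90    -0.40]
  [   0.00    -0.45     0.90]
Cofactors of I−A, C_ij = (−1)^(i+j)·(minor ij) (rows/columns in the sector order above):
  C_11 = (0.90)(0.90) − (-0.40)(-0.45) = 0.6300
  C_12 = −[(-0.05)(0.90) − (-0.40)(0.00)] = 0.0450
  C_13 = (-0.05)(-0.45) − (0.90)(0.00) = 0.0225
  C_21 = −[(0.00)(0.90) − (-0.15)(-0.45)] = 0.0675
  C_22 = (0.85)(0.90) − (-0.15)(0.00) = 0.7650
  C_23 = −[(0.85)(-0.45) − (0.00)(0.00)] = 0.3825
  C_31 = (0.00)(-0.40) − (-0.15)(0.90) = 0.1350
  C_32 = −[(0.85)(-0.40) − (-0.15)(-0.05)] = 0.3475
  C_33 = (0.85)(0.90) − (0.00)(-0.05) = 0.7650
det(I−A) = Σ_j (I−A)_1j·C_1j = (0.85)(0.6300) + (0.00)(0.0450) + (-0.15)(0.0225) = 0.532125
adj(I−A) = Cᵀ =
  [ 0.6300   0.0675   0.1350]
  [ 0.0450   0.7650   0.3475]
  [ 0.0225   0.3825   0.7650]
(I − A)⁻¹ = adj(I−A) / det(I−A) ≈
  [   1.1839     0.1268     0.2537]
  [   0.0846     1.4376     0.6530]
  [   0.0423     0.7188     1.4376]
x = (I − A)⁻¹ d = adj(I−A)·d / det(I−A), with det(I−A) = 0.532125:
  x_1 = (0.6300·475 + 0.0675·400 + 0.1350·300) / 0.532125 = 366.75 / 0.532125 ≈ 689.22
  x_2 = (0.0450·475 + 0.7650·400 + 0.3475·300) / 0.532125 = 431.625 / 0.532125 ≈ 811.13
  x_3 = (0.0225·475 + 0.3825·400 + 0.7650·300) / 0.532125 = 393.1875 / 0.532125 ≈ 738.90

x_1 = 689.22, x_2 = 811.13, x_3 = 738.90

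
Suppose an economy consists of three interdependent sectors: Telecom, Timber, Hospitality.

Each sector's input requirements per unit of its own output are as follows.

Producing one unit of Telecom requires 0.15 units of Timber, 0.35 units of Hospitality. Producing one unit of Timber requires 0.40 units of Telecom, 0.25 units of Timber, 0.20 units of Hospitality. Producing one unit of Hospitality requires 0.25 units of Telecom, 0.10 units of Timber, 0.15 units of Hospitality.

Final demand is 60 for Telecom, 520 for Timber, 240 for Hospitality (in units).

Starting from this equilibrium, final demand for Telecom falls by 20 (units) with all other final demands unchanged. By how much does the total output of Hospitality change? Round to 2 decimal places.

Δx_3 = -12.20

I − A =
  [   1.00    -0.40    -0.25]
  [  -0.15     0.75    -0.10]
  [  -0.35    -0.20     0.85]
Cofactors of I−A, C_ij = (−1)^(i+j)·(minor ij) (rows/columns in the sector order above):
  C_11 = (0.75)(0.85) − (-0.10)(-0.20) = 0.6175
  C_12 = −[(-0.15)(0.85) − (-0.10)(-0.35)] = 0.1625
  C_13 = (-0.15)(-0.20) − (0.75)(-0.35) = 0.2925
  C_21 = −[(-0.40)(0.85) − (-0.25)(-0.20)] = 0.3900
  C_22 = (1.00)(0.85) − (-0.25)(-0.35) = 0.7625
  C_23 = −[(1.00)(-0.20) − (-0.40)(-0.35)] = 0.3400
  C_31 = (-0.40)(-0.10) − (-0.25)(0.75) = 0.2275
  C_32 = −[(1.00)(-0.10) − (-0.25)(-0.15)] = 0.1375
  C_33 = (1.00)(0.75) − (-0.40)(-0.15) = 0.6900
det(I−A) = Σ_j (I−A)_1j·C_1j = (1.00)(0.6175) + (-0.40)(0.1625) + (-0.25)(0.2925) = 0.479375
adj(I−A) = Cᵀ =
  [ 0.6175   0.3900   0.2275]
  [ 0.1625   0.7625   0.1375]
  [ 0.2925   0.3400   0.6900]
(I − A)⁻¹ = adj(I−A) / det(I−A) ≈
  [   1.2881     0.8136     0.4746]
  [   0.3390     1.5906     0.2868]
  [   0.6102     0.7093     1.4394]
Δx = (I − A)⁻¹ Δd with Δd having -20 in the Telecom component and 0 elsewhere.
So Δx_3 = L_31 · (-20), where L_31 = adj(I−A)_31 / det(I−A) = 0.2925 / 0.479375.
Δx_3 = 0.2925 × (-20) / 0.479375 = -5.85 / 0.479375 ≈ -12.20.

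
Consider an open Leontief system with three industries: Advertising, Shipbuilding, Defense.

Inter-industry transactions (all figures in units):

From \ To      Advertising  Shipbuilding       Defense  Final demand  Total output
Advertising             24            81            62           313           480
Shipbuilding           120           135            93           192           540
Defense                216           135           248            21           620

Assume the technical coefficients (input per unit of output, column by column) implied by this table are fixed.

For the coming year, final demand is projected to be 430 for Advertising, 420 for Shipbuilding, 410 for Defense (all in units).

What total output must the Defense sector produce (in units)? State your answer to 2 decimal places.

x_D = 1806.89

Technical coefficients a_ij = z_ij / X_j:
  a_AA = 24/480 = 0.05, a_SA = 120/480 = 0.25, a_DA = 216/480 = 0.45
  a_AS = 81/540 = 0.15, a_SS = 135/540 = 0.25, a_DS = 135/540 = 0.25
  a_AD = 62/620 = 0.10, a_SD = 93/620 = 0.15, a_DD = 248/620 = 0.40
I − A =
  [   0.95    -0.15    -0.10]
  [  -0.25     0.75    -0.15]
  [  -0.45    -0.25     0.60]
Cofactors of I−A, C_ij = (−1)^(i+j)·(minor ij) (rows/columns in the sector order above):
  C_11 = (0.75)(0.60) − (-0.15)(-0.25) = 0.4125
  C_12 = −[(-0.25)(0.60) − (-0.15)(-0.45)] = 0.2175
  C_13 = (-0.25)(-0.25) − (0.75)(-0.45) = 0.4000
  C_21 = −[(-0.15)(0.60) − (-0.10)(-0.25)] = 0.1150
  C_22 = (0.95)(0.60) − (-0.10)(-0.45) = 0.5250
  C_23 = −[(0.95)(-0.25) − (-0.15)(-0.45)] = 0.3050
  C_31 = (-0.15)(-0.15) − (-0.10)(0.75) = 0.0975
  C_32 = −[(0.95)(-0.15) − (-0.10)(-0.25)] = 0.1675
  C_33 = (0.95)(0.75) − (-0.15)(-0.25) = 0.6750
det(I−A) = Σ_j (I−A)_1j·C_1j = (0.95)(0.4125) + (-0.15)(0.2175) + (-0.10)(0.4000) = 0.31925
adj(I−A) = Cᵀ =
  [ 0.4125   0.1150   0.0975]
  [ 0.2175   0.5250   0.1675]
  [ 0.4000   0.3050   0.6750]
(I − A)⁻¹ = adj(I−A) / det(I−A) ≈
  [   1.2921     0.3602     0.3054]
  [   0.6813     1.6445     0.5247]
  [   1.2529     0.9554     2.1143]
x = (I − A)⁻¹ d = adj(I−A)·d / det(I−A), with det(I−A) = 0.31925:
  x_A = (0.4125·430 + 0.1150·420 + 0.0975·410) / 0.31925 = 265.65 / 0.31925 ≈ 832.11
  x_S = (0.2175·430 + 0.5250·420 + 0.1675·410) / 0.31925 = 382.70 / 0.31925 ≈ 1198.75
  x_D = (0.4000·430 + 0.3050·420 + 0.6750·410) / 0.31925 = 576.85 / 0.31925 ≈ 1806.89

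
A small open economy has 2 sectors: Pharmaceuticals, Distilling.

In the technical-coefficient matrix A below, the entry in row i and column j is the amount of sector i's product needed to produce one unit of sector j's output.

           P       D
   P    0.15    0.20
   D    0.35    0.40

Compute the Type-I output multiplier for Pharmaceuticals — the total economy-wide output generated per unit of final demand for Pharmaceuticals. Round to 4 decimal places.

m_P = 2.1591

I − A =
  [   0.85    -0.20]
  [  -0.35     0.60]
det(I−A) = (0.85)(0.60) − (-0.20)(-0.35) = 0.4400
adj(I−A) = [[0.60, 0.20], [0.35, 0.85]]
(I − A)⁻¹ = adj(I−A) / det(I−A) ≈
  [   1.36364     0.45455]
  [   0.79545     1.93182]
The output multiplier for sector j is the column-j sum of the Leontief inverse (I − A)⁻¹ = adj(I−A) / det(I−A).
Column P of adj(I−A): (0.60, 0.35); det(I−A) = 0.4400.
m_P = (0.60 + 0.35) / 0.4400 = 0.95 / 0.4400 ≈ 2.1591.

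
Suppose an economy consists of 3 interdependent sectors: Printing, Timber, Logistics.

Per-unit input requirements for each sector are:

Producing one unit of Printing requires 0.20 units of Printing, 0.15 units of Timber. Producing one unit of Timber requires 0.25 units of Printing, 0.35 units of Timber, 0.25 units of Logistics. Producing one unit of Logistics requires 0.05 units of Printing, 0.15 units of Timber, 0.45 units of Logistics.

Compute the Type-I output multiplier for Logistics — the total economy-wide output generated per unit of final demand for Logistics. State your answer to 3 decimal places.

m_L = 2.912

I − A =
  [   0.80    -0.25    -0.05]
  [  -0.15     0.65    -0.15]
  [   0.00    -0.25     0.55]
Cofactors of I−A, C_ij = (−1)^(i+j)·(minor ij) (rows/columns in the sector order above):
  C_11 = (0.65)(0.55) − (-0.15)(-0.25) = 0.3200
  C_12 = −[(-0.15)(0.55) − (-0.15)(0.00)] = 0.0825
  C_13 = (-0.15)(-0.25) − (0.65)(0.00) = 0.0375
  C_21 = −[(-0.25)(0.55) − (-0.05)(-0.25)] = 0.1500
  C_22 = (0.80)(0.55) − (-0.05)(0.00) = 0.4400
  C_23 = −[(0.80)(-0.25) − (-0.25)(0.00)] = 0.2000
  C_31 = (-0.25)(-0.15) − (-0.05)(0.65) = 0.0700
  C_32 = −[(0.80)(-0.15) − (-0.05)(-0.15)] = 0.1275
  C_33 = (0.80)(0.65) − (-0.25)(-0.15) = 0.4825
det(I−A) = Σ_j (I−A)_1j·C_1j = (0.80)(0.3200) + (-0.25)(0.0825) + (-0.05)(0.0375) = 0.2335
adj(I−A) = Cᵀ =
  [ 0.3200   0.1500   0.0700]
  [ 0.0825   0.4400   0.1275]
  [ 0.0375   0.2000   0.4825]
(I − A)⁻¹ = adj(I−A) / det(I−A) ≈
  [   1.3704     0.6424     0.2998]
  [   0.3533     1.8844     0.5460]
  [   0.1606     0.8565     2.0664]
The output multiplier for sector j is the column-j sum of the Leontief inverse (I − A)⁻¹ = adj(I−A) / det(I−A).
Column L of adj(I−A): (0.0700, 0.1275, 0.4825); det(I−A) = 0.2335.
m_L = (0.0700 + 0.1275 + 0.4825) / 0.2335 = 0.68 / 0.2335 ≈ 2.912.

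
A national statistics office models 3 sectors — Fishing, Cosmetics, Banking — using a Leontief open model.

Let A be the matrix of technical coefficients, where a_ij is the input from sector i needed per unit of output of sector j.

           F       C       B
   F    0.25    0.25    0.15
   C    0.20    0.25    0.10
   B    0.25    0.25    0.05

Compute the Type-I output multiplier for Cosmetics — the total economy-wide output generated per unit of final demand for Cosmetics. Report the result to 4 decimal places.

m_C = 2.8152

I − A =
  [   0.75    -0.25    -0.15]
  [  -0.20     0.75    -0.10]
  [  -0.25    -0.25     0.95]
Cofactors of I−A, C_ij = (−1)^(i+j)·(minor ij) (rows/columns in the sector order above):
  C_11 = (0.75)(0.95) − (-0.10)(-0.25) = 0.6875
  C_12 = −[(-0.20)(0.95) − (-0.10)(-0.25)] = 0.2150
  C_13 = (-0.20)(-0.25) − (0.75)(-0.25) = 0.2375
  C_21 = −[(-0.25)(0.95) − (-0.15)(-0.25)] = 0.2750
  C_22 = (0.75)(0.95) − (-0.15)(-0.25) = 0.6750
  C_23 = −[(0.75)(-0.25) − (-0.25)(-0.25)] = 0.2500
  C_31 = (-0.25)(-0.10) − (-0.15)(0.75) = 0.1375
  C_32 = −[(0.75)(-0.10) − (-0.15)(-0.20)] = 0.1050
  C_33 = (0.75)(0.75) − (-0.25)(-0.20) = 0.5125
det(I−A) = Σ_j (I−A)_1j·C_1j = (0.75)(0.6875) + (-0.25)(0.2150) + (-0.15)(0.2375) = 0.42625
adj(I−A) = Cᵀ =
  [ 0.6875   0.2750   0.1375]
  [ 0.2150   0.6750   0.1050]
  [ 0.2375   0.2500   0.5125]
(I − A)⁻¹ = adj(I−A) / det(I−A) ≈
  [   1.61290     0.64516     0.32258]
  [   0.50440     1.58358     0.24633]
  [   0.55718     0.58651     1.20235]
The output multiplier for sector j is the column-j sum of the Leontief inverse (I − A)⁻¹ = adj(I−A) / det(I−A).
Column C of adj(I−A): (0.2750, 0.6750, 0.2500); det(I−A) = 0.42625.
m_C = (0.2750 + 0.6750 + 0.2500) / 0.42625 = 1.20 / 0.42625 ≈ 2.8152.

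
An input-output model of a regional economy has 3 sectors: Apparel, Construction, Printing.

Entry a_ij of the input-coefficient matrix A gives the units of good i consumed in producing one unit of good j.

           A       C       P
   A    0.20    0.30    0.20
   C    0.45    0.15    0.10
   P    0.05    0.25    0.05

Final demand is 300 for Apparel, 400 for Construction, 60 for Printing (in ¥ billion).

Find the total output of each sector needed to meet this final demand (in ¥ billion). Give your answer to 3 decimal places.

I − A =
  [   0.80    -0.30    -0.20]
  [  -0.45     0.85    -0.10]
  [  -0.05    -0.25     0.95]
Cofactors of I−A, C_ij = (−1)^(i+j)·(minor ij) (rows/columns in the sector order above):
  C_11 = (0.85)(0.95) − (-0.10)(-0.25) = 0.7825
  C_12 = −[(-0.45)(0.95) − (-0.10)(-0.05)] = 0.4325
  C_13 = (-0.45)(-0.25) − (0.85)(-0.05) = 0.1550
  C_21 = −[(-0.30)(0.95) − (-0.20)(-0.25)] = 0.3350
  C_22 = (0.80)(0.95) − (-0.20)(-0.05) = 0.7500
  C_23 = −[(0.80)(-0.25) − (-0.30)(-0.05)] = 0.2150
  C_31 = (-0.30)(-0.10) − (-0.20)(0.85) = 0.2000
  C_32 = −[(0.80)(-0.10) − (-0.20)(-0.45)] = 0.1700
  C_33 = (0.80)(0.85) − (-0.30)(-0.45) = 0.5450
det(I−A) = Σ_j (I−A)_1j·C_1j = (0.80)(0.7825) + (-0.30)(0.4325) + (-0.20)(0.1550) = 0.46525
adj(I−A) = Cᵀ =
  [ 0.7825   0.3350   0.2000]
  [ 0.4325   0.7500   0.1700]
  [ 0.1550   0.2150   0.5450]
(I − A)⁻¹ = adj(I−A) / det(I−A) ≈
  [   1.6819     0.7200     0.4299]
  [   0.9296     1.6120     0.3654]
  [   0.3332     0.4621     1.1714]
x = (I − A)⁻¹ d = adj(I−A)·d / det(I−A), with det(I−A) = 0.46525:
  x_A = (0.7825·300 + 0.3350·400 + 0.2000·60) / 0.46525 = 380.75 / 0.46525 ≈ 818.377
  x_C = (0.4325·300 + 0.7500·400 + 0.1700·60) / 0.46525 = 439.95 / 0.46525 ≈ 945.621
  x_P = (0.1550·300 + 0.2150·400 + 0.5450·60) / 0.46525 = 165.20 / 0.46525 ≈ 355.078

x_A = 818.377, x_C = 945.621, x_P = 355.078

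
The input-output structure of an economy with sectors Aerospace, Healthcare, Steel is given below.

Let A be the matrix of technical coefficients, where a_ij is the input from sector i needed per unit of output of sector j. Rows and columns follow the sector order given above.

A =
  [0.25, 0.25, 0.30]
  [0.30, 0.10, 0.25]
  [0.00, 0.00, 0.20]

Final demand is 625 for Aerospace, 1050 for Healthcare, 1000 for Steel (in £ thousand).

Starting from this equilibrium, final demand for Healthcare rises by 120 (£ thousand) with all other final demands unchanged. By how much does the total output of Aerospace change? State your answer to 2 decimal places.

I − A =
  [   0.75    -0.25    -0.30]
  [  -0.30     0.90    -0.25]
  [   0.00     0.00     0.80]
Cofactors of I−A, C_ij = (−1)^(i+j)·(minor ij) (rows/columns in the sector order above):
  C_11 = (0.90)(0.80) − (-0.25)(0.00) = 0.7200
  C_12 = −[(-0.30)(0.80) − (-0.25)(0.00)] = 0.2400
  C_13 = (-0.30)(0.00) − (0.90)(0.00) = 0.0000
  C_21 = −[(-0.25)(0.80) − (-0.30)(0.00)] = 0.2000
  C_22 = (0.75)(0.80) − (-0.30)(0.00) = 0.6000
  C_23 = −[(0.75)(0.00) − (-0.25)(0.00)] = 0.0000
  C_31 = (-0.25)(-0.25) − (-0.30)(0.90) = 0.3325
  C_32 = −[(0.75)(-0.25) − (-0.30)(-0.30)] = 0.2775
  C_33 = (0.75)(0.90) − (-0.25)(-0.30) = 0.6000
det(I−A) = Σ_j (I−A)_1j·C_1j = (0.75)(0.7200) + (-0.25)(0.2400) + (-0.30)(0.0000) = 0.4800
adj(I−A) = Cᵀ =
  [ 0.7200   0.2000   0.3325]
  [ 0.2400   0.6000   0.2775]
  [ 0.0000   0.0000   0.6000]
(I − A)⁻¹ = adj(I−A) / det(I−A) ≈
  [   1.5000     0.4167     0.6927]
  [   0.5000     1.2500     0.5781]
  [   0.0000     0.0000     1.2500]
Δx = (I − A)⁻¹ Δd with Δd having +120 in the Healthcare component and 0 elsewhere.
So Δx_1 = L_12 · (+120), where L_12 = adj(I−A)_12 / det(I−A) = 0.2000 / 0.4800.
Δx_1 = 0.2000 × (+120) / 0.4800 = 24.00 / 0.4800 = 50.00.

Δx_1 = 50.00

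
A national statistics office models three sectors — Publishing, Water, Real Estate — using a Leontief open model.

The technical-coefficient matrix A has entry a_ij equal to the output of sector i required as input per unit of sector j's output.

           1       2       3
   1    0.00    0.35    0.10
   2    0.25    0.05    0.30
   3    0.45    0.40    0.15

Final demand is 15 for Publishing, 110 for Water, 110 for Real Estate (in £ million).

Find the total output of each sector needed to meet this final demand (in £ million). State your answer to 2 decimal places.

I − A =
  [   1.00    -0.35    -0.10]
  [  -0.25     0.95    -0.30]
  [  -0.45    -0.40     0.85]
Cofactors of I−A, C_ij = (−1)^(i+j)·(minor ij) (rows/columns in the sector order above):
  C_11 = (0.95)(0.85) − (-0.30)(-0.40) = 0.6875
  C_12 = −[(-0.25)(0.85) − (-0.30)(-0.45)] = 0.3475
  C_13 = (-0.25)(-0.40) − (0.95)(-0.45) = 0.5275
  C_21 = −[(-0.35)(0.85) − (-0.10)(-0.40)] = 0.3375
  C_22 = (1.00)(0.85) − (-0.10)(-0.45) = 0.8050
  C_23 = −[(1.00)(-0.40) − (-0.35)(-0.45)] = 0.5575
  C_31 = (-0.35)(-0.30) − (-0.10)(0.95) = 0.2000
  C_32 = −[(1.00)(-0.30) − (-0.10)(-0.25)] = 0.3250
  C_33 = (1.00)(0.95) − (-0.35)(-0.25) = 0.8625
det(I−A) = Σ_j (I−A)_1j·C_1j = (1.00)(0.6875) + (-0.35)(0.3475) + (-0.10)(0.5275) = 0.513125
adj(I−A) = Cᵀ =
  [ 0.6875   0.3375   0.2000]
  [ 0.3475   0.8050   0.3250]
  [ 0.5275   0.5575   0.8625]
(I − A)⁻¹ = adj(I−A) / det(I−A) ≈
  [   1.3398     0.6577     0.3898]
  [   0.6772     1.5688     0.6334]
  [   1.0280     1.0865     1.6809]
x = (I − A)⁻¹ d = adj(I−A)·d / det(I−A), with det(I−A) = 0.513125:
  x_1 = (0.6875·15 + 0.3375·110 + 0.2000·110) / 0.513125 = 69.4375 / 0.513125 ≈ 135.32
  x_2 = (0.3475·15 + 0.8050·110 + 0.3250·110) / 0.513125 = 129.5125 / 0.513125 ≈ 252.40
  x_3 = (0.5275·15 + 0.5575·110 + 0.8625·110) / 0.513125 = 164.1125 / 0.513125 ≈ 319.83

x_1 = 135.32, x_2 = 252.40, x_3 = 319.83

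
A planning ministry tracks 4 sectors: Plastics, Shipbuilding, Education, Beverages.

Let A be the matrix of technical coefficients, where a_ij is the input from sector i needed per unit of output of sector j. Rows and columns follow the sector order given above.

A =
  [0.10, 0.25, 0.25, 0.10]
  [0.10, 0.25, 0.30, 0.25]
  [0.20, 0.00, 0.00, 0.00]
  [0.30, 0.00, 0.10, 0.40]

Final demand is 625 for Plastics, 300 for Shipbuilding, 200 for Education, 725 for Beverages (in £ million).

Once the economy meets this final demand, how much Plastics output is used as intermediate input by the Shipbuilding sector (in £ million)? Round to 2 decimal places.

z_PS = 366.54

I − A =
  [   0.90    -0.25    -0.25    -0.10]
  [  -0.10     0.75    -0.30    -0.25]
  [  -0.20     0.00     1.00     0.00]
  [  -0.30     0.00    -0.10     0.60]
Compute the cofactors C_ij = (−1)^(i+j)·(3×3 minor ij) of I−A; the adjugate is their transpose:
adj(I−A) = Cᵀ =
  [ 0.45000   0.15000   0.17125   0.13750]
  [ 0.17600   0.47800   0.21025   0.22850]
  [ 0.09000   0.03000   0.34875   0.02750]
  [ 0.24000   0.08000   0.14375   0.59750]
det(I−A) = Σ_j (I−A)_1j·C_1j = (0.90)(0.45000) + (-0.25)(0.17600) + (-0.25)(0.09000) + (-0.10)(0.24000) = 0.3145
(I − A)⁻¹ = adj(I−A) / det(I−A) ≈
  [   1.4308     0.4769     0.5445     0.4372]
  [   0.5596     1.5199     0.6685     0.7266]
  [   0.2862     0.0954     1.1089     0.0874]
  [   0.7631     0.2544     0.4571     1.8998]
First solve x = (I − A)⁻¹ d = adj(I−A)·d / det(I−A); in particular x_S = (0.17600·625 + 0.47800·300 + 0.21025·200 + 0.22850·725) / 0.3145 = 461.1125 / 0.3145 ≈ 1466.1765.
Intermediate flow from P to S: z_PS = a_PS · x_S = 0.25 × 461.1125 / 0.3145 = 115.278125 / 0.3145 ≈ 366.54.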